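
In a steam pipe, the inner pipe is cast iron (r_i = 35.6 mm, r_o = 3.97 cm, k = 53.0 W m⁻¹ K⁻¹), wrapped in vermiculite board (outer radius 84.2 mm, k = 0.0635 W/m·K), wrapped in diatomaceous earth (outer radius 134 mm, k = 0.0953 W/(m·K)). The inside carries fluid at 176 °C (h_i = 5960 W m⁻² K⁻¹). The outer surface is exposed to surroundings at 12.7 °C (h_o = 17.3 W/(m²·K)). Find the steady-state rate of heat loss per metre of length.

Q' = 59.8 W/m

Treat each layer as a resistance in series:
  R'_conv,in = 1/(2πr h) = 1/(2π·0.0356·5960) = 7.501×10^-4 m·K/W
  R'_cast iron = ln(0.0397/0.0356)/(2πk) = 0.1090/(2π·53.0) = 3.273×10^-4 m·K/W
  R'_vermiculite board = ln(0.0842/0.0397)/(2πk) = 0.7518/(2π·0.0635) = 1.884 m·K/W
  R'_diatomaceous earth = ln(0.134/0.0842)/(2πk) = 0.4646/(2π·0.0953) = 0.7760 m·K/W
  R'_conv,out = 1/(2πr h) = 1/(2π·0.134·17.3) = 0.06865 m·K/W
ΣR = 7.501×10^-4 + 3.273×10^-4 + 1.884 + 0.7760 + 0.06865 = 2.730 m·K/W
Q' = ΔT/ΣR = (176 °C − 12.7 °C)/2.730 = 59.8 W/m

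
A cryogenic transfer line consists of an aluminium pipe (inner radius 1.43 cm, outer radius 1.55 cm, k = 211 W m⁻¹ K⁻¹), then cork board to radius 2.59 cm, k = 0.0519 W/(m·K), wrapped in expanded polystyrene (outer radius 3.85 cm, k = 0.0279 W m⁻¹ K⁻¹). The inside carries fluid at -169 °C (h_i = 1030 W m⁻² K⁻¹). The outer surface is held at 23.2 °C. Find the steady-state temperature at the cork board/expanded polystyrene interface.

T = -89.8 °C

Treat each layer as a resistance in series:
  R'_conv,in = 1/(2πr h) = 1/(2π·0.0143·1030) = 0.01081 m·K/W
  R'_aluminium = ln(0.0155/0.0143)/(2πk) = 0.08058/(2π·211) = 6.078×10^-5 m·K/W
  R'_cork board = ln(0.0259/0.0155)/(2πk) = 0.5134/(2π·0.0519) = 1.574 m·K/W
  R'_expanded polystyrene = ln(0.0385/0.0259)/(2πk) = 0.3964/(2π·0.0279) = 2.261 m·K/W
ΣR = 0.01081 + 6.078×10^-5 + 1.574 + 2.261 = 3.846 m·K/W
Q' = ΔT/ΣR = (-169 °C − 23.2 °C)/3.846 = -49.97 W/m
From the inner boundary to the cork board/expanded polystyrene interface, ΣR_partial = 1.585 m·K/W.
T_interface = T_in − Q'·ΣR_partial = -169 °C − (-49.97)(1.585) = -89.8 °C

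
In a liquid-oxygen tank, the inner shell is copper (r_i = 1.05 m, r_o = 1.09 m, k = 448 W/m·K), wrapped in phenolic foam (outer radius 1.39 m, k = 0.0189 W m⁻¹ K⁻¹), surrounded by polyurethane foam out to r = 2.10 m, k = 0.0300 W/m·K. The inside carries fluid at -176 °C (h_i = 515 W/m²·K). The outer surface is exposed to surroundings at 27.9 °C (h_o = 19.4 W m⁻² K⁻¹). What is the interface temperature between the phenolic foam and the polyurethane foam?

T = -61.1 °C

Treat each layer as a resistance in series:
  R_conv,in = 1/(4πr²h) = 1/(4π·1.05²·515) = 1.402×10^-4 K/W
  R_copper = (1/1.05 − 1/1.09)/(4πk) = 0.03495/(4π·448) = 6.208×10^-6 K/W
  R_phenolic foam = (1/1.09 − 1/1.39)/(4πk) = 0.1980/(4π·0.0189) = 0.8337 K/W
  R_polyurethane foam = (1/1.39 − 1/2.10)/(4πk) = 0.2432/(4π·0.0300) = 0.6452 K/W
  R_conv,out = 1/(4πr²h) = 1/(4π·2.10²·19.4) = 9.301×10^-4 K/W
ΣR = 1.402×10^-4 + 6.208×10^-6 + 0.8337 + 0.6452 + 9.301×10^-4 = 1.480 K/W
Q = ΔT/ΣR = (-176 °C − 27.9 °C)/1.480 = -137.8 W
From the inner boundary to the phenolic foam/polyurethane foam interface, ΣR_partial = 0.8338 K/W.
T_interface = T_in − Q·ΣR_partial = -176 °C − (-137.8)(0.8338) = -61.1 °C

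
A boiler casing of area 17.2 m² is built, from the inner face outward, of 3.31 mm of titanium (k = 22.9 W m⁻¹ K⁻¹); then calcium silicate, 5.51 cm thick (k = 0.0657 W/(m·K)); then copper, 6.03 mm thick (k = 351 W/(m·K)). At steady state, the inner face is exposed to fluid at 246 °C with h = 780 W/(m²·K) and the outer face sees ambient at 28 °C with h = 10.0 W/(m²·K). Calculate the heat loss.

Resistance network (inner→outer):
  R_conv,in = 1/(hA) = 1/(780·17.2) = 7.454×10^-5 K/W
  R_titanium = L/(kA) = 0.00331/(22.9·17.2) = 8.404×10^-6 K/W
  R_calcium silicate = L/(kA) = 0.0551/(0.0657·17.2) = 0.04876 K/W
  R_copper = L/(kA) = 0.00603/(351·17.2) = 9.988×10^-7 K/W
  R_conv,out = 1/(hA) = 1/(10.0·17.2) = 0.005814 K/W
ΣR = 7.454×10^-5 + 8.404×10^-6 + 0.04876 + 9.988×10^-7 + 0.005814 = 0.05466 K/W
Q = ΔT/ΣR = (246 °C − 28 °C)/0.05466 = 3990 W

Q = 3.99 kW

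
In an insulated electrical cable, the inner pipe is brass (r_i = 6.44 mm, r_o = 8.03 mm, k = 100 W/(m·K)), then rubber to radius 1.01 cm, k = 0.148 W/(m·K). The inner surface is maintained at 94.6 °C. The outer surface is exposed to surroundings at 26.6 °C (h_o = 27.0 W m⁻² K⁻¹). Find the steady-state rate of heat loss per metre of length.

Resistance network (inner→outer):
  R'_brass = ln(0.00803/0.00644)/(2πk) = 0.2207/(2π·100) = 3.512×10^-4 m·K/W
  R'_rubber = ln(0.0101/0.00803)/(2πk) = 0.2294/(2π·0.148) = 0.2466 m·K/W
  R'_conv,out = 1/(2πr h) = 1/(2π·0.0101·27.0) = 0.5836 m·K/W
ΣR = 3.512×10^-4 + 0.2466 + 0.5836 = 0.8306 m·K/W
Q' = ΔT/ΣR = (94.6 °C − 26.6 °C)/0.8306 = 81.9 W/m

Q' = 81.9 W/m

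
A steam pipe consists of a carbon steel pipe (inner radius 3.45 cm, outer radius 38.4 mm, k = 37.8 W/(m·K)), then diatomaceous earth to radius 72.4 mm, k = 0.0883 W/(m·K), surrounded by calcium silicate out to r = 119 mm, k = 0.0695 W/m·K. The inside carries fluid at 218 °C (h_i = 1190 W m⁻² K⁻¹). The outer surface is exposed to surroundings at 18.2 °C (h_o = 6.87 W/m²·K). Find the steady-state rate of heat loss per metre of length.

Q' = 80.6 W/m

Series thermal resistances, inner to outer:
  R'_conv,in = 1/(2πr h) = 1/(2π·0.0345·1190) = 0.003877 m·K/W
  R'_carbon steel = ln(0.0384/0.0345)/(2πk) = 0.1071/(2π·37.8) = 4.509×10^-4 m·K/W
  R'_diatomaceous earth = ln(0.0724/0.0384)/(2πk) = 0.6341/(2π·0.0883) = 1.143 m·K/W
  R'_calcium silicate = ln(0.119/0.0724)/(2πk) = 0.4969/(2π·0.0695) = 1.138 m·K/W
  R'_conv,out = 1/(2πr h) = 1/(2π·0.119·6.87) = 0.1947 m·K/W
ΣR = 0.003877 + 4.509×10^-4 + 1.143 + 1.138 + 0.1947 = 2.480 m·K/W
Q' = ΔT/ΣR = (218 °C − 18.2 °C)/2.480 = 80.6 W/m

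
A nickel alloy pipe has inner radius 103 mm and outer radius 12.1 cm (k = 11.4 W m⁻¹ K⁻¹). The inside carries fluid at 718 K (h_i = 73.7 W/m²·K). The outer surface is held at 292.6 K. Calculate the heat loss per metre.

Resistance network (inner→outer):
  R'_conv,in = 1/(2πr h) = 1/(2π·0.103·73.7) = 0.02097 m·K/W
  R'_nickel alloy = ln(0.121/0.103)/(2πk) = 0.1611/(2π·11.4) = 0.002249 m·K/W
ΣR = 0.02097 + 0.002249 = 0.02322 m·K/W
Q' = ΔT/ΣR = (718 K − 292.6 K)/0.02322 = 18300 W/m

Q' = 18300 W/m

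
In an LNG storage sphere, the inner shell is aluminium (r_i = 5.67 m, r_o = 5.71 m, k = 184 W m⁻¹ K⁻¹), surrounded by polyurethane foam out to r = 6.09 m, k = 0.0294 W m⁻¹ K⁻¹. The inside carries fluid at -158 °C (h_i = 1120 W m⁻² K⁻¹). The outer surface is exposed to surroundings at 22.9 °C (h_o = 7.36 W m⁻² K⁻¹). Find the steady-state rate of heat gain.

Series thermal resistances, inner to outer:
  R_conv,in = 1/(4πr²h) = 1/(4π·5.67²·1120) = 2.210×10^-6 K/W
  R_aluminium = (1/5.67 − 1/5.71)/(4πk) = 0.001235/(4π·184) = 5.343×10^-7 K/W
  R_polyurethane foam = (1/5.71 − 1/6.09)/(4πk) = 0.01093/(4π·0.0294) = 0.02958 K/W
  R_conv,out = 1/(4πr²h) = 1/(4π·6.09²·7.36) = 2.915×10^-4 K/W
ΣR = 2.210×10^-6 + 5.343×10^-7 + 0.02958 + 2.915×10^-4 = 0.02987 K/W
Q = ΔT/ΣR = (-158 °C − 22.9 °C)/0.02987 = -6060 W
(Negative Q ⇒ heat flows inward; heat gain = 6060 W.)

Q = 6.06 kW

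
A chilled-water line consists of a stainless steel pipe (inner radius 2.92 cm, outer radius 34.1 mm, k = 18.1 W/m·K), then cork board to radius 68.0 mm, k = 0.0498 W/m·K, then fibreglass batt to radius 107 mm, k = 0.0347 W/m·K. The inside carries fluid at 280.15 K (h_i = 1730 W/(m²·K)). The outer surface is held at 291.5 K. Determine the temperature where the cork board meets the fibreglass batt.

Series thermal resistances, inner to outer:
  R'_conv,in = 1/(2πr h) = 1/(2π·0.0292·1730) = 0.003151 m·K/W
  R'_stainless steel = ln(0.0341/0.0292)/(2πk) = 0.1551/(2π·18.1) = 0.001364 m·K/W
  R'_cork board = ln(0.0680/0.0341)/(2πk) = 0.6902/(2π·0.0498) = 2.206 m·K/W
  R'_fibreglass batt = ln(0.107/0.0680)/(2πk) = 0.4533/(2π·0.0347) = 2.079 m·K/W
ΣR = 0.003151 + 0.001364 + 2.206 + 2.079 = 4.290 m·K/W
Q' = ΔT/ΣR = (280.15 K − 291.5 K)/4.290 = -2.646 W/m
From the inner boundary to the cork board/fibreglass batt interface, ΣR_partial = 2.211 m·K/W.
T_interface = T_in − Q'·ΣR_partial = 280.15 K − (-2.646)(2.211) = 286.0 K

T = 286.0 K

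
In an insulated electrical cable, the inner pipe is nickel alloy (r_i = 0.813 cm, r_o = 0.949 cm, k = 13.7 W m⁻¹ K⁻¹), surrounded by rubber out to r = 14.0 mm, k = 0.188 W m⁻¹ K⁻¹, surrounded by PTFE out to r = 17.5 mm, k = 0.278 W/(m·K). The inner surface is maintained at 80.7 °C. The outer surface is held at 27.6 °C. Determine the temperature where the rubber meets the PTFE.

Series thermal resistances, inner to outer:
  R'_nickel alloy = ln(0.00949/0.00813)/(2πk) = 0.1547/(2π·13.7) = 0.001797 m·K/W
  R'_rubber = ln(0.0140/0.00949)/(2πk) = 0.3888/(2π·0.188) = 0.3292 m·K/W
  R'_PTFE = ln(0.0175/0.0140)/(2πk) = 0.2231/(2π·0.278) = 0.1277 m·K/W
ΣR = 0.001797 + 0.3292 + 0.1277 = 0.4587 m·K/W
Q' = ΔT/ΣR = (80.7 °C − 27.6 °C)/0.4587 = 115.8 W/m
From the inner boundary to the rubber/PTFE interface, ΣR_partial = 0.3310 m·K/W.
T_interface = T_in − Q'·ΣR_partial = 80.7 °C − (115.8)(0.3310) = 42.4 °C

T = 42.4 °C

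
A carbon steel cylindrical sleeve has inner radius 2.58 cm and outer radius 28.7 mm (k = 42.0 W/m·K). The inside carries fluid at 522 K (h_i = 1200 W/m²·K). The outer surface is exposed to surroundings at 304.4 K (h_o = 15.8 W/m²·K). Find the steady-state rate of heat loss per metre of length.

Treat each layer as a resistance in series:
  R'_conv,in = 1/(2πr h) = 1/(2π·0.0258·1200) = 0.005141 m·K/W
  R'_carbon steel = ln(0.0287/0.0258)/(2πk) = 0.1065/(2π·42.0) = 4.037×10^-4 m·K/W
  R'_conv,out = 1/(2πr h) = 1/(2π·0.0287·15.8) = 0.3510 m·K/W
ΣR = 0.005141 + 4.037×10^-4 + 0.3510 = 0.3565 m·K/W
Q' = ΔT/ΣR = (522 K − 304.4 K)/0.3565 = 610 W/m

Q' = 610 W/m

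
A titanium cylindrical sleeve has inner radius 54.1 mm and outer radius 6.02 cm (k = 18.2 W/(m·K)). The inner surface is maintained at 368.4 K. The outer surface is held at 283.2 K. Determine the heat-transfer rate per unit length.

Q' = 91200 W/m

Q' = 2πk·ΔT/ln(r₂/r₁) = 2π × 18.2 × 85.2 / ln(0.0602/0.0541) = 91200 W/m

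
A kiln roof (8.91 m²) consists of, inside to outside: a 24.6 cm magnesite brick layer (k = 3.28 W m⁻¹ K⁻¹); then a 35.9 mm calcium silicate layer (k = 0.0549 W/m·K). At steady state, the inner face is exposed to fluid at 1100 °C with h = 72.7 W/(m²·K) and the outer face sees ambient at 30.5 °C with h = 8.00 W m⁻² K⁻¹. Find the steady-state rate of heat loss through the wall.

Resistance network (inner→outer):
  R_conv,in = 1/(hA) = 1/(72.7·8.91) = 0.001544 K/W
  R_magnesite brick = L/(kA) = 0.246/(3.28·8.91) = 0.008418 K/W
  R_calcium silicate = L/(kA) = 0.0359/(0.0549·8.91) = 0.07339 K/W
  R_conv,out = 1/(hA) = 1/(8.00·8.91) = 0.01403 K/W
ΣR = 0.001544 + 0.008418 + 0.07339 + 0.01403 = 0.09738 K/W
Q = ΔT/ΣR = (1100 °C − 30.5 °C)/0.09738 = 11000 W

Q = 11.0 kW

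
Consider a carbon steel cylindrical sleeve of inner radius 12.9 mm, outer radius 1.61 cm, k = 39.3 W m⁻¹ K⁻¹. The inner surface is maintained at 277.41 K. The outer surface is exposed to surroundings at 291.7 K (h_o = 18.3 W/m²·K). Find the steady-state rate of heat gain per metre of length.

Series thermal resistances, inner to outer:
  R'_carbon steel = ln(0.0161/0.0129)/(2πk) = 0.2216/(2π·39.3) = 8.974×10^-4 m·K/W
  R'_conv,out = 1/(2πr h) = 1/(2π·0.0161·18.3) = 0.5402 m·K/W
ΣR = 8.974×10^-4 + 0.5402 = 0.5411 m·K/W
Q' = ΔT/ΣR = (277.41 K − 291.7 K)/0.5411 = -26.4 W/m
(Negative Q' ⇒ heat flows inward; heat gain = 26.4 W/m.)

Q' = 26.4 W/m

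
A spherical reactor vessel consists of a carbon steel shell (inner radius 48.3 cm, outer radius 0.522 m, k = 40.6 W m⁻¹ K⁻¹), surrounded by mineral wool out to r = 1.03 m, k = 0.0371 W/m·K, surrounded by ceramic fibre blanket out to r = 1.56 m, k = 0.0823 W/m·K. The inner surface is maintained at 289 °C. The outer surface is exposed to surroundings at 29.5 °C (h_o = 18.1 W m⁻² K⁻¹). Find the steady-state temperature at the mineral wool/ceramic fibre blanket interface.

Resistance network (inner→outer):
  R_carbon steel = (1/0.483 − 1/0.522)/(4πk) = 0.1547/(4π·40.6) = 3.032×10^-4 K/W
  R_mineral wool = (1/0.522 − 1/1.03)/(4πk) = 0.9448/(4π·0.0371) = 2.027 K/W
  R_ceramic fibre blanket = (1/1.03 − 1/1.56)/(4πk) = 0.3298/(4π·0.0823) = 0.3189 K/W
  R_conv,out = 1/(4πr²h) = 1/(4π·1.56²·18.1) = 0.001807 K/W
ΣR = 3.032×10^-4 + 2.027 + 0.3189 + 0.001807 = 2.348 K/W
Q = ΔT/ΣR = (289 °C − 29.5 °C)/2.348 = 110.5 W
From the inner boundary to the mineral wool/ceramic fibre blanket interface, ΣR_partial = 2.027 K/W.
T_interface = T_in − Q·ΣR_partial = 289 °C − (110.5)(2.027) = 65.0 °C

T = 65.0 °C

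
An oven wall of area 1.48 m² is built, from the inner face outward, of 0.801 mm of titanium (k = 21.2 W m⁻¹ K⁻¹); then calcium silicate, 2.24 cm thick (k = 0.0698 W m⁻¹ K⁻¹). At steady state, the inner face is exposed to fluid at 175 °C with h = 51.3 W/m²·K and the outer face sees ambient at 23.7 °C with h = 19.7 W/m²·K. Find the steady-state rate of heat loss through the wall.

Resistance network (inner→outer):
  R_conv,in = 1/(hA) = 1/(51.3·1.48) = 0.01317 K/W
  R_titanium = L/(kA) = 8.01×10^-4/(21.2·1.48) = 2.553×10^-5 K/W
  R_calcium silicate = L/(kA) = 0.0224/(0.0698·1.48) = 0.2168 K/W
  R_conv,out = 1/(hA) = 1/(19.7·1.48) = 0.03430 K/W
ΣR = 0.01317 + 2.553×10^-5 + 0.2168 + 0.03430 = 0.2643 K/W
Q = ΔT/ΣR = (175 °C − 23.7 °C)/0.2643 = 572 W

Q = 572 W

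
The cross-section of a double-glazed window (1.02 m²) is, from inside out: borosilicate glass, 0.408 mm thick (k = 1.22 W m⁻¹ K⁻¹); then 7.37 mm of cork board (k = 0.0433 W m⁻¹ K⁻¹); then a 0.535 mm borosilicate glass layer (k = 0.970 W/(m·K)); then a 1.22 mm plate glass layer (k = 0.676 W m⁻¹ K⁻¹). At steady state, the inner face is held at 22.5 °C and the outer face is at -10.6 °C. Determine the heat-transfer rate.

Treat each layer as a resistance in series:
  R_borosilicate glass = L/(kA) = 4.08×10^-4/(1.22·1.02) = 3.279×10^-4 K/W
  R_cork board = L/(kA) = 0.00737/(0.0433·1.02) = 0.1669 K/W
  R_borosilicate glass = L/(kA) = 5.35×10^-4/(0.970·1.02) = 5.407×10^-4 K/W
  R_plate glass = L/(kA) = 0.00122/(0.676·1.02) = 0.001769 K/W
ΣR = 3.279×10^-4 + 0.1669 + 5.407×10^-4 + 0.001769 = 0.1695 K/W
Q = ΔT/ΣR = (22.5 °C − -10.6 °C)/0.1695 = 195 W

Q = 195 W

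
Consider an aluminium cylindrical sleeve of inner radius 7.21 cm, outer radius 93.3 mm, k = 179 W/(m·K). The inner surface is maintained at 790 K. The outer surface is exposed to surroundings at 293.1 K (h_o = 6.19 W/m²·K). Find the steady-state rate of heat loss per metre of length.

Treat each layer as a resistance in series:
  R'_aluminium = ln(0.0933/0.0721)/(2πk) = 0.2578/(2π·179) = 2.292×10^-4 m·K/W
  R'_conv,out = 1/(2πr h) = 1/(2π·0.0933·6.19) = 0.2756 m·K/W
ΣR = 2.292×10^-4 + 0.2756 = 0.2758 m·K/W
Q' = ΔT/ΣR = (790 K − 293.1 K)/0.2758 = 1800 W/m

Q' = 1800 W/m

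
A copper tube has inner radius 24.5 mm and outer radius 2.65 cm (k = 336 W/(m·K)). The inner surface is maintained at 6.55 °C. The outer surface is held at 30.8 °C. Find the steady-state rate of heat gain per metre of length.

Q' = 652 kW/m

Q' = 2πk·ΔT/ln(r₂/r₁) = 2π × 336 × 24.25 / ln(0.0265/0.0245) = 6.52×10^5 W/m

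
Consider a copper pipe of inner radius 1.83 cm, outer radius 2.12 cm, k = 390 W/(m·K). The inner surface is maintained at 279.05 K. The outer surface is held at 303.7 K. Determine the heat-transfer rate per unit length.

Q' = 2πk·ΔT/ln(r₂/r₁) = 2π × 390 × 24.65 / ln(0.0212/0.0183) = 4.11×10^5 W/m

Q' = 411 kW/m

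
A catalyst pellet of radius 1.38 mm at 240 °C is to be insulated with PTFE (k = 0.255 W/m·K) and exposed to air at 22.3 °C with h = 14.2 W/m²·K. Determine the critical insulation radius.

For a sphere, r_cr = 2k_ins/h = 2·0.255/14.2 = 0.0359 m = 3.59 cm

r_cr = 3.59 cm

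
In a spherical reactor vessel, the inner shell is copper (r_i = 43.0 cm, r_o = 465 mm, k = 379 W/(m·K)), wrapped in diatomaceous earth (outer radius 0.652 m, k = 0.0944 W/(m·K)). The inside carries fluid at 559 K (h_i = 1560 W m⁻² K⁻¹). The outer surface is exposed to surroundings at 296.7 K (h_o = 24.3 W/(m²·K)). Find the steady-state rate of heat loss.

Q = 497 W

Series thermal resistances, inner to outer:
  R_conv,in = 1/(4πr²h) = 1/(4π·0.430²·1560) = 2.759×10^-4 K/W
  R_copper = (1/0.430 − 1/0.465)/(4πk) = 0.1750/(4π·379) = 3.675×10^-5 K/W
  R_diatomaceous earth = (1/0.465 − 1/0.652)/(4πk) = 0.6168/(4π·0.0944) = 0.5199 K/W
  R_conv,out = 1/(4πr²h) = 1/(4π·0.652²·24.3) = 0.007704 K/W
ΣR = 2.759×10^-4 + 3.675×10^-5 + 0.5199 + 0.007704 = 0.5279 K/W
Q = ΔT/ΣR = (559 K − 296.7 K)/0.5279 = 497 W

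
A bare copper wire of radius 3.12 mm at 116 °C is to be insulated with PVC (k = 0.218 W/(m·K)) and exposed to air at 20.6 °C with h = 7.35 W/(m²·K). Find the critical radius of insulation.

For a cylinder, r_cr = k_ins/h = 0.218/7.35 = 0.0297 m = 2.97 cm

r_cr = 2.97 cm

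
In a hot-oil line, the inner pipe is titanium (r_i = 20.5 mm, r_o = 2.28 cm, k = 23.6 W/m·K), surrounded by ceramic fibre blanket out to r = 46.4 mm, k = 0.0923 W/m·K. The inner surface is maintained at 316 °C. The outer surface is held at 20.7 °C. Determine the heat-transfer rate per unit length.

Q' = 241 W/m

Series thermal resistances, inner to outer:
  R'_titanium = ln(0.0228/0.0205)/(2πk) = 0.1063/(2π·23.6) = 7.171×10^-4 m·K/W
  R'_ceramic fibre blanket = ln(0.0464/0.0228)/(2πk) = 0.7105/(2π·0.0923) = 1.225 m·K/W
ΣR = 7.171×10^-4 + 1.225 = 1.226 m·K/W
Q' = ΔT/ΣR = (316 °C − 20.7 °C)/1.226 = 241 W/m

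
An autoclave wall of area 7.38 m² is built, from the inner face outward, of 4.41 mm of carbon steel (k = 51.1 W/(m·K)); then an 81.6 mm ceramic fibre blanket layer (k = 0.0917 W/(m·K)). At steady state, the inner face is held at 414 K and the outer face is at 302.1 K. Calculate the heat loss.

Q = 928 W

Treat each layer as a resistance in series:
  R_carbon steel = L/(kA) = 0.00441/(51.1·7.38) = 1.169×10^-5 K/W
  R_ceramic fibre blanket = L/(kA) = 0.0816/(0.0917·7.38) = 0.1206 K/W
ΣR = 1.169×10^-5 + 0.1206 = 0.1206 K/W
Q = ΔT/ΣR = (414 K − 302.1 K)/0.1206 = 928 W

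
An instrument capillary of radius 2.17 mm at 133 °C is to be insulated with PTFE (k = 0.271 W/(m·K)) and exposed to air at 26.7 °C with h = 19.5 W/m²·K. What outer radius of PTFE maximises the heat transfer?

For a cylinder, r_cr = k_ins/h = 0.271/19.5 = 0.0139 m = 1.39 cm

r_cr = 1.39 cm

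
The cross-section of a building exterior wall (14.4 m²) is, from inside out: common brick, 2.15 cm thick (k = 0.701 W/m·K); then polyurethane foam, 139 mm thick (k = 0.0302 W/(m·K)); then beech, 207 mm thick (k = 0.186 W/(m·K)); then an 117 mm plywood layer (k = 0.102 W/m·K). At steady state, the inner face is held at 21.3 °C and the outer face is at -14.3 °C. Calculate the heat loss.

Series thermal resistances, inner to outer:
  R_common brick = L/(kA) = 0.0215/(0.701·14.4) = 0.002130 K/W
  R_polyurethane foam = L/(kA) = 0.139/(0.0302·14.4) = 0.3196 K/W
  R_beech = L/(kA) = 0.207/(0.186·14.4) = 0.07728 K/W
  R_plywood = L/(kA) = 0.117/(0.102·14.4) = 0.07966 K/W
ΣR = 0.002130 + 0.3196 + 0.07728 + 0.07966 = 0.4787 K/W
Q = ΔT/ΣR = (21.3 °C − -14.3 °C)/0.4787 = 74.4 W

Q = 74.4 W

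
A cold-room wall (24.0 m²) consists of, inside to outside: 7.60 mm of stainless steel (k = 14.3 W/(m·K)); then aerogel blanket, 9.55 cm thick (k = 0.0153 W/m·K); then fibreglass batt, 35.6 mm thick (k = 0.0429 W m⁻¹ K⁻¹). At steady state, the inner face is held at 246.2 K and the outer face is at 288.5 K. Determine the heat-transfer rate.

Q = 144 W

Resistance network (inner→outer):
  R_stainless steel = L/(kA) = 0.00760/(14.3·24.0) = 2.214×10^-5 K/W
  R_aerogel blanket = L/(kA) = 0.0955/(0.0153·24.0) = 0.2601 K/W
  R_fibreglass batt = L/(kA) = 0.0356/(0.0429·24.0) = 0.03458 K/W
ΣR = 2.214×10^-5 + 0.2601 + 0.03458 = 0.2947 K/W
Q = ΔT/ΣR = (246.2 K − 288.5 K)/0.2947 = -144 W
(Negative Q ⇒ heat flows inward; heat gain = 144 W.)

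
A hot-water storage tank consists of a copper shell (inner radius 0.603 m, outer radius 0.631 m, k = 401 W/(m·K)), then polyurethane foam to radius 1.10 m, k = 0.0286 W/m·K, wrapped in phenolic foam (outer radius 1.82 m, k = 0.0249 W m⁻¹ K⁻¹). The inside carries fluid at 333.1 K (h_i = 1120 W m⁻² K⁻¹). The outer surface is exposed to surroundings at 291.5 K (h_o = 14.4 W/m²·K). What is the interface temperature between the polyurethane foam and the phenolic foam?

Series thermal resistances, inner to outer:
  R_conv,in = 1/(4πr²h) = 1/(4π·0.603²·1120) = 1.954×10^-4 K/W
  R_copper = (1/0.603 − 1/0.631)/(4πk) = 0.07359/(4π·401) = 1.460×10^-5 K/W
  R_polyurethane foam = (1/0.631 − 1/1.10)/(4πk) = 0.6757/(4π·0.0286) = 1.880 K/W
  R_phenolic foam = (1/1.10 − 1/1.82)/(4πk) = 0.3596/(4π·0.0249) = 1.149 K/W
  R_conv,out = 1/(4πr²h) = 1/(4π·1.82²·14.4) = 0.001668 K/W
ΣR = 1.954×10^-4 + 1.460×10^-5 + 1.880 + 1.149 + 0.001668 = 3.031 K/W
Q = ΔT/ΣR = (333.1 K − 291.5 K)/3.031 = 13.72 W
From the inner boundary to the polyurethane foam/phenolic foam interface, ΣR_partial = 1.880 K/W.
T_interface = T_in − Q·ΣR_partial = 333.1 K − (13.72)(1.880) = 307.3 K

T = 307.3 K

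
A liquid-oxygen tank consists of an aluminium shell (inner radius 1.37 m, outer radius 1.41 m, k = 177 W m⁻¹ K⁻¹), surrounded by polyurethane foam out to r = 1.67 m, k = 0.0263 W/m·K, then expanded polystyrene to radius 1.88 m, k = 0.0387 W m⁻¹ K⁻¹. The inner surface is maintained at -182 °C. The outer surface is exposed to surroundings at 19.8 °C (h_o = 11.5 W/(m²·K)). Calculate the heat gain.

Treat each layer as a resistance in series:
  R_aluminium = (1/1.37 − 1/1.41)/(4πk) = 0.02071/(4π·177) = 9.310×10^-6 K/W
  R_polyurethane foam = (1/1.41 − 1/1.67)/(4πk) = 0.1104/(4π·0.0263) = 0.3341 K/W
  R_expanded polystyrene = (1/1.67 − 1/1.88)/(4πk) = 0.06689/(4π·0.0387) = 0.1375 K/W
  R_conv,out = 1/(4πr²h) = 1/(4π·1.88²·11.5) = 0.001958 K/W
ΣR = 9.310×10^-6 + 0.3341 + 0.1375 + 0.001958 = 0.4736 K/W
Q = ΔT/ΣR = (-182 °C − 19.8 °C)/0.4736 = -426 W
(Negative Q ⇒ heat flows inward; heat gain = 426 W.)

Q = 426 W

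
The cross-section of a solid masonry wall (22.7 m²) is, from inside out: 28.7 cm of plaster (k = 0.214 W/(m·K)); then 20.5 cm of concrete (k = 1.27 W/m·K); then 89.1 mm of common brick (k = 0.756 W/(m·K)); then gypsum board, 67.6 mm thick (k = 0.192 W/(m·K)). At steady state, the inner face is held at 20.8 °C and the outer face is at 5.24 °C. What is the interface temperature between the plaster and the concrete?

Series thermal resistances, inner to outer:
  R_plaster = L/(kA) = 0.287/(0.214·22.7) = 0.05908 K/W
  R_concrete = L/(kA) = 0.205/(1.27·22.7) = 0.007111 K/W
  R_common brick = L/(kA) = 0.0891/(0.756·22.7) = 0.005192 K/W
  R_gypsum board = L/(kA) = 0.0676/(0.192·22.7) = 0.01551 K/W
ΣR = 0.05908 + 0.007111 + 0.005192 + 0.01551 = 0.08689 K/W
Q = ΔT/ΣR = (20.8 °C − 5.24 °C)/0.08689 = 179.1 W
From the inner boundary to the plaster/concrete interface, ΣR_partial = 0.05908 K/W.
T_interface = T_in − Q·ΣR_partial = 20.8 °C − (179.1)(0.05908) = 10.2 °C

T = 10.2 °C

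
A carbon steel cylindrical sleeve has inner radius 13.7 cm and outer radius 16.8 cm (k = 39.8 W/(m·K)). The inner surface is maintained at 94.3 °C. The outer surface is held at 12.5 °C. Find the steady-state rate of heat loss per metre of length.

Q' = 1.00×10^5 W/m

Q' = 2πk·ΔT/ln(r₂/r₁) = 2π × 39.8 × 81.8 / ln(0.168/0.137) = 1.00×10^5 W/m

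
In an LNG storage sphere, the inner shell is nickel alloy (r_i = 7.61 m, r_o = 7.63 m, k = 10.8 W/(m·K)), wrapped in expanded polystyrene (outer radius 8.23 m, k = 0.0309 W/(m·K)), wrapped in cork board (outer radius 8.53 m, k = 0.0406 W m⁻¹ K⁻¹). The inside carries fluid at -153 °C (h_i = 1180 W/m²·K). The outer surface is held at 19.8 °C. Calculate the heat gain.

Series thermal resistances, inner to outer:
  R_conv,in = 1/(4πr²h) = 1/(4π·7.61²·1180) = 1.164×10^-6 K/W
  R_nickel alloy = (1/7.61 − 1/7.63)/(4πk) = 3.444×10^-4/(4π·10.8) = 2.538×10^-6 K/W
  R_expanded polystyrene = (1/7.63 − 1/8.23)/(4πk) = 0.009555/(4π·0.0309) = 0.02461 K/W
  R_cork board = (1/8.23 − 1/8.53)/(4πk) = 0.004273/(4π·0.0406) = 0.008376 K/W
ΣR = 1.164×10^-6 + 2.538×10^-6 + 0.02461 + 0.008376 = 0.03299 K/W
Q = ΔT/ΣR = (-153 °C − 19.8 °C)/0.03299 = -5240 W
(Negative Q ⇒ heat flows inward; heat gain = 5240 W.)

Q = 5240 W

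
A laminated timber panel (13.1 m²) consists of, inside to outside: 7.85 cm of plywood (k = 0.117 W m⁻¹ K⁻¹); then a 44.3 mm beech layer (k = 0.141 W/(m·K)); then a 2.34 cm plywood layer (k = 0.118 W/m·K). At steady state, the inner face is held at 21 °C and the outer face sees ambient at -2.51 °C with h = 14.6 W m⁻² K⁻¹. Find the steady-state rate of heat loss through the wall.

Q = 246 W

Series thermal resistances, inner to outer:
  R_plywood = L/(kA) = 0.0785/(0.117·13.1) = 0.05122 K/W
  R_beech = L/(kA) = 0.0443/(0.141·13.1) = 0.02398 K/W
  R_plywood = L/(kA) = 0.0234/(0.118·13.1) = 0.01514 K/W
  R_conv,out = 1/(hA) = 1/(14.6·13.1) = 0.005228 K/W
ΣR = 0.05122 + 0.02398 + 0.01514 + 0.005228 = 0.09557 K/W
Q = ΔT/ΣR = (21 °C − -2.51 °C)/0.09557 = 246 W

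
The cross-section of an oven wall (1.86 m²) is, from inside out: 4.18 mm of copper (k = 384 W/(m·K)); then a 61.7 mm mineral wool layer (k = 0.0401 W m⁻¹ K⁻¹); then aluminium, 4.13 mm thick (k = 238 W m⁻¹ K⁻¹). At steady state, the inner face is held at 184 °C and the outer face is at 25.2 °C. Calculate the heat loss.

Resistance network (inner→outer):
  R_copper = L/(kA) = 0.00418/(384·1.86) = 5.852×10^-6 K/W
  R_mineral wool = L/(kA) = 0.0617/(0.0401·1.86) = 0.8272 K/W
  R_aluminium = L/(kA) = 0.00413/(238·1.86) = 9.330×10^-6 K/W
ΣR = 5.852×10^-6 + 0.8272 + 9.330×10^-6 = 0.8272 K/W
Q = ΔT/ΣR = (184 °C − 25.2 °C)/0.8272 = 192 W

Q = 192 W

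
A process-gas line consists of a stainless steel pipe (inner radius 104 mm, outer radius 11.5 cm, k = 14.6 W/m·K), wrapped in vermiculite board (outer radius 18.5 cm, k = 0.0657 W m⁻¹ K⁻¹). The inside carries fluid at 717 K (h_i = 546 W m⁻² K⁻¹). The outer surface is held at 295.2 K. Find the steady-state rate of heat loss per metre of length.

Series thermal resistances, inner to outer:
  R'_conv,in = 1/(2πr h) = 1/(2π·0.104·546) = 0.002803 m·K/W
  R'_stainless steel = ln(0.115/0.104)/(2πk) = 0.1005/(2π·14.6) = 0.001096 m·K/W
  R'_vermiculite board = ln(0.185/0.115)/(2πk) = 0.4754/(2π·0.0657) = 1.152 m·K/W
ΣR = 0.002803 + 0.001096 + 1.152 = 1.156 m·K/W
Q' = ΔT/ΣR = (717 K − 295.2 K)/1.156 = 365 W/m

Q' = 365 W/m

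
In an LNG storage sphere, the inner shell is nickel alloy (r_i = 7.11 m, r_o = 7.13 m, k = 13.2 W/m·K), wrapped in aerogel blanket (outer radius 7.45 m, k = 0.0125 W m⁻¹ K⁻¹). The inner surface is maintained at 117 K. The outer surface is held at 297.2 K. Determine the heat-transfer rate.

Series thermal resistances, inner to outer:
  R_nickel alloy = (1/7.11 − 1/7.13)/(4πk) = 3.945×10^-4/(4π·13.2) = 2.378×10^-6 K/W
  R_aerogel blanket = (1/7.13 − 1/7.45)/(4πk) = 0.006024/(4π·0.0125) = 0.03835 K/W
ΣR = 2.378×10^-6 + 0.03835 = 0.03835 K/W
Q = ΔT/ΣR = (117 K − 297.2 K)/0.03835 = -4700 W
(Negative Q ⇒ heat flows inward; heat gain = 4700 W.)

Q = 4700 W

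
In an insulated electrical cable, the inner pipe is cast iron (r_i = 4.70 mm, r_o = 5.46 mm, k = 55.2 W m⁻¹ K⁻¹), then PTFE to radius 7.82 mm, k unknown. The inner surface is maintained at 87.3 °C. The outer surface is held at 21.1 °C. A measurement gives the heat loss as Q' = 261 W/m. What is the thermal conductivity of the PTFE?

k = 0.226 W/m·K

ΣR = ΔT/Q' = |87.3 − 21.1|/261 = 0.2536 m·K/W
Known resistances:
  R'_cast iron = ln(0.00546/0.00470)/(2πk) = 0.1499/(2π·55.2) = 4.322×10^-4 m·K/W
R_PTFE = ΣR − ΣR_known = 0.2536 − 4.322×10^-4 = 0.2532 m·K/W
ln(r₂/r₁)/(2πk) = 0.2532 ⇒ k = 0.3592/(2π·0.2532) = 0.226 W/m·K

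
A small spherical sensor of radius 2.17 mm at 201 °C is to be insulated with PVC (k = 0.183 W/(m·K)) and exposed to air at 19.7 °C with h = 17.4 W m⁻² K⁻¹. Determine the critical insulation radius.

r_cr = 2.10 cm

For a sphere, r_cr = 2k_ins/h = 2·0.183/17.4 = 0.0210 m = 2.10 cm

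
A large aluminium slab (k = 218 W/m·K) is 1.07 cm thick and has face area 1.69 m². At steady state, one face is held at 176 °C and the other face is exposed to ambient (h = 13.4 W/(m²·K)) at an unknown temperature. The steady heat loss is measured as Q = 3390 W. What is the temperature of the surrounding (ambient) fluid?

Series resistances:
  R_aluminium = L/(kA) = 0.0107/(218·1.69) = 2.904×10^-5 K/W
  R_conv,out = 1/(hA) = 1/(13.4·1.69) = 0.04416 K/W
ΣR = 0.04419 K/W
ΔT = Q·ΣR = 3390 × 0.04419 = 149.8 K
Heat flows outward, so T_out = T_in − ΔT = 176 − 149.8 = 26.2 °C

T_out = 26.2 °C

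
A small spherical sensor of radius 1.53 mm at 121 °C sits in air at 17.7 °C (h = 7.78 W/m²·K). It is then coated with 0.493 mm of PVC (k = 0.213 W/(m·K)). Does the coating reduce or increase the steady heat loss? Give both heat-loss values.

increases: 0.0236 → 0.0404 W

Critical radius for a sphere: r_cr = 2k/h = 0.0548 m = 5.48 cm.
Outer radius after coating: r₂ = 0.00153 + 4.93×10^-4 = 0.002023 m.
Since r₁ < r_cr and r₂ ≤ r_cr, the coating moves toward the maximum at r_cr — heat loss rises.
Bare: R = 1/(4πr₁²h) = 4369 K/W; Q = 103.3/4369 = 0.0236 W.
Coated: R = R_cond + R_conv = 2559 K/W; Q = 103.3/2559 = 0.0404 W.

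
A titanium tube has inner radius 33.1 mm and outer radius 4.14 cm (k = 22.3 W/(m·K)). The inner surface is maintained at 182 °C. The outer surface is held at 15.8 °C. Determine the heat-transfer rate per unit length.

Q' = 2πk·ΔT/ln(r₂/r₁) = 2π × 22.3 × 166.2 / ln(0.0414/0.0331) = 1.04×10^5 W/m

Q' = 1.04×10^5 W/m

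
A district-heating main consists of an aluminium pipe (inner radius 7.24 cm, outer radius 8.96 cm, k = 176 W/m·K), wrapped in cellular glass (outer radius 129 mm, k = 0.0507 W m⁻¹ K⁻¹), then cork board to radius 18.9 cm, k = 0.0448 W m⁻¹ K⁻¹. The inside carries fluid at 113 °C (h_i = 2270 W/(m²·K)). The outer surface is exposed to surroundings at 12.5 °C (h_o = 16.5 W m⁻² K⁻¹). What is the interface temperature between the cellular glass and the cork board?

T = 67.9 °C

Treat each layer as a resistance in series:
  R'_conv,in = 1/(2πr h) = 1/(2π·0.0724·2270) = 9.684×10^-4 m·K/W
  R'_aluminium = ln(0.0896/0.0724)/(2πk) = 0.2131/(2π·176) = 1.927×10^-4 m·K/W
  R'_cellular glass = ln(0.129/0.0896)/(2πk) = 0.3645/(2π·0.0507) = 1.144 m·K/W
  R'_cork board = ln(0.189/0.129)/(2πk) = 0.3819/(2π·0.0448) = 1.357 m·K/W
  R'_conv,out = 1/(2πr h) = 1/(2π·0.189·16.5) = 0.05104 m·K/W
ΣR = 9.684×10^-4 + 1.927×10^-4 + 1.144 + 1.357 + 0.05104 = 2.553 m·K/W
Q' = ΔT/ΣR = (113 °C − 12.5 °C)/2.553 = 39.37 W/m
From the inner boundary to the cellular glass/cork board interface, ΣR_partial = 1.145 m·K/W.
T_interface = T_in − Q'·ΣR_partial = 113 °C − (39.37)(1.145) = 67.9 °C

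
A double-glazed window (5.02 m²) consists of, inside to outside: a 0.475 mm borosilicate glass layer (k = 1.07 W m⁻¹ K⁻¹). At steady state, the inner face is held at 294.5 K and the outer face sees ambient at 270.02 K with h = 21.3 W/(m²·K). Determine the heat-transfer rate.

Q = 2590 W

Series thermal resistances, inner to outer:
  R_borosilicate glass = L/(kA) = 4.75×10^-4/(1.07·5.02) = 8.843×10^-5 K/W
  R_conv,out = 1/(hA) = 1/(21.3·5.02) = 0.009352 K/W
ΣR = 8.843×10^-5 + 0.009352 = 0.009440 K/W
Q = ΔT/ΣR = (294.5 K − 270.02 K)/0.009440 = 2590 W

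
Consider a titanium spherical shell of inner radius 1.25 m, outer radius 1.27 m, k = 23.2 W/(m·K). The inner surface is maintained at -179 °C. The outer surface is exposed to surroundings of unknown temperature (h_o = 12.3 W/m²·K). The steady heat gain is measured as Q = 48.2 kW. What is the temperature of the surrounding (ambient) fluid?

Series resistances:
  R_titanium = (1/1.25 − 1/1.27)/(4πk) = 0.01260/(4π·23.2) = 4.321×10^-5 K/W
  R_conv,out = 1/(4πr²h) = 1/(4π·1.27²·12.3) = 0.004011 K/W
ΣR = 0.004054 K/W
ΔT = Q·ΣR = 48200 × 0.004054 = 195.4 K
Heat flows inward, so T_out = T_in + ΔT = -179 + 195.4 = 16.4 °C

T_out = 16.4 °C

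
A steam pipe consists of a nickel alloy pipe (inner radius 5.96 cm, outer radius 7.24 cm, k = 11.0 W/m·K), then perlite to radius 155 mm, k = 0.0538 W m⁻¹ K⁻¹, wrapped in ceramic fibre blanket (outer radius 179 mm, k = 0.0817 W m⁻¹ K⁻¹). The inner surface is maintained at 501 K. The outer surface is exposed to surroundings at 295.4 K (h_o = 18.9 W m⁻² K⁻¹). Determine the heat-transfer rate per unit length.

Treat each layer as a resistance in series:
  R'_nickel alloy = ln(0.0724/0.0596)/(2πk) = 0.1946/(2π·11.0) = 0.002815 m·K/W
  R'_perlite = ln(0.155/0.0724)/(2πk) = 0.7612/(2π·0.0538) = 2.252 m·K/W
  R'_ceramic fibre blanket = ln(0.179/0.155)/(2πk) = 0.1440/(2π·0.0817) = 0.2804 m·K/W
  R'_conv,out = 1/(2πr h) = 1/(2π·0.179·18.9) = 0.04704 m·K/W
ΣR = 0.002815 + 2.252 + 0.2804 + 0.04704 = 2.582 m·K/W
Q' = ΔT/ΣR = (501 K − 295.4 K)/2.582 = 79.6 W/m

Q' = 79.6 W/m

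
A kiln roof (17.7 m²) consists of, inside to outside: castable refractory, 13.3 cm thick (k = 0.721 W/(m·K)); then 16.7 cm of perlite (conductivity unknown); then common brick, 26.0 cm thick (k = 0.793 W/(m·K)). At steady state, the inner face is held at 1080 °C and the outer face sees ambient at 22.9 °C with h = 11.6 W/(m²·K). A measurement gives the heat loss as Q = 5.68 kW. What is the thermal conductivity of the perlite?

k = 0.0620 W/m·K

ΣR = ΔT/Q = |1080 − 22.9|/5680 = 0.1861 K/W
Known resistances:
  R_castable refractory = L/(kA) = 0.133/(0.721·17.7) = 0.01042 K/W
  R_common brick = L/(kA) = 0.260/(0.793·17.7) = 0.01852 K/W
  R_conv,out = 1/(hA) = 1/(11.6·17.7) = 0.004870 K/W
R_perlite = ΣR − ΣR_known = 0.1861 − 0.03381 = 0.1523 K/W
L/(kA) = 0.1523 ⇒ k = 0.167/(0.1523·17.7) = 0.0620 W/m·K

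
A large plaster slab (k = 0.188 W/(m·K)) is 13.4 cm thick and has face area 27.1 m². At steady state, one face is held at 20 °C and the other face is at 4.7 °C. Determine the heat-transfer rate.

Q = 582 W

Q = kA·ΔT/L = 0.188 × 27.1 × |20 °C − 4.7 °C| / 0.134 = 582 W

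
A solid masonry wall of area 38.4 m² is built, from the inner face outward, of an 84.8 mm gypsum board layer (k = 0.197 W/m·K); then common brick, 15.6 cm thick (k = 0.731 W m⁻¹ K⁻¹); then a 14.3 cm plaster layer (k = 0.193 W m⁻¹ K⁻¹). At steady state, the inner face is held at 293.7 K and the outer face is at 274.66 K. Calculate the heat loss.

Resistance network (inner→outer):
  R_gypsum board = L/(kA) = 0.0848/(0.197·38.4) = 0.01121 K/W
  R_common brick = L/(kA) = 0.156/(0.731·38.4) = 0.005557 K/W
  R_plaster = L/(kA) = 0.143/(0.193·38.4) = 0.01930 K/W
ΣR = 0.01121 + 0.005557 + 0.01930 = 0.03607 K/W
Q = ΔT/ΣR = (293.7 K − 274.66 K)/0.03607 = 528 W

Q = 528 W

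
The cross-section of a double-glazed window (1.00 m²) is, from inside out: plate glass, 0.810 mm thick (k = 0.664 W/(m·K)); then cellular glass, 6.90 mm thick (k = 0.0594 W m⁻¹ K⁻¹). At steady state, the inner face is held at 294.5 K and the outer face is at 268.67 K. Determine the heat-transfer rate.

Q = 220 W

Treat each layer as a resistance in series:
  R_plate glass = L/(kA) = 8.10×10^-4/(0.664·1.00) = 0.001220 K/W
  R_cellular glass = L/(kA) = 0.00690/(0.0594·1.00) = 0.1162 K/W
ΣR = 0.001220 + 0.1162 = 0.1174 K/W
Q = ΔT/ΣR = (294.5 K − 268.67 K)/0.1174 = 220 W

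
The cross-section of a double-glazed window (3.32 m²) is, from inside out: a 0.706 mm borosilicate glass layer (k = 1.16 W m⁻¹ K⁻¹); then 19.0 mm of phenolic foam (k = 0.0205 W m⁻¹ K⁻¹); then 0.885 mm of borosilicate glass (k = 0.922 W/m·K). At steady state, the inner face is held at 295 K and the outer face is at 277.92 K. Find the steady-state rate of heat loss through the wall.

Q = 61.1 W

Treat each layer as a resistance in series:
  R_borosilicate glass = L/(kA) = 7.06×10^-4/(1.16·3.32) = 1.833×10^-4 K/W
  R_phenolic foam = L/(kA) = 0.0190/(0.0205·3.32) = 0.2792 K/W
  R_borosilicate glass = L/(kA) = 8.85×10^-4/(0.922·3.32) = 2.891×10^-4 K/W
ΣR = 1.833×10^-4 + 0.2792 + 2.891×10^-4 = 0.2797 K/W
Q = ΔT/ΣR = (295 K − 277.92 K)/0.2797 = 61.1 W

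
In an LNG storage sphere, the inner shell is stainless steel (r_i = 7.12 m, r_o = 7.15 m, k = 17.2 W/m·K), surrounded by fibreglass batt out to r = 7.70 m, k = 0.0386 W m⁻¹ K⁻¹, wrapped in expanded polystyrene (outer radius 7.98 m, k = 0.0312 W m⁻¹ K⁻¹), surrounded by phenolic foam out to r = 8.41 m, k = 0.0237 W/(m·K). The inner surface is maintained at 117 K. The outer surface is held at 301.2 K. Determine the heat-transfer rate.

Q = 3.43 kW

Treat each layer as a resistance in series:
  R_stainless steel = (1/7.12 − 1/7.15)/(4πk) = 5.893×10^-4/(4π·17.2) = 2.726×10^-6 K/W
  R_fibreglass batt = (1/7.15 − 1/7.70)/(4πk) = 0.009990/(4π·0.0386) = 0.02060 K/W
  R_expanded polystyrene = (1/7.70 − 1/7.98)/(4πk) = 0.004557/(4π·0.0312) = 0.01162 K/W
  R_phenolic foam = (1/7.98 − 1/8.41)/(4πk) = 0.006407/(4π·0.0237) = 0.02151 K/W
ΣR = 2.726×10^-6 + 0.02060 + 0.01162 + 0.02151 = 0.05373 K/W
Q = ΔT/ΣR = (117 K − 301.2 K)/0.05373 = -3430 W
(Negative Q ⇒ heat flows inward; heat gain = 3430 W.)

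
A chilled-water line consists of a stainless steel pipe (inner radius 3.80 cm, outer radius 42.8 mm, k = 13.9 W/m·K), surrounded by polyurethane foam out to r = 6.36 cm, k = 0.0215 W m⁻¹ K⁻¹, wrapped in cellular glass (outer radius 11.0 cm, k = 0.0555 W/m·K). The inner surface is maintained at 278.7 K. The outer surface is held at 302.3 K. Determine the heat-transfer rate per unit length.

Q' = 5.24 W/m

Treat each layer as a resistance in series:
  R'_stainless steel = ln(0.0428/0.0380)/(2πk) = 0.1190/(2π·13.9) = 0.001362 m·K/W
  R'_polyurethane foam = ln(0.0636/0.0428)/(2πk) = 0.3961/(2π·0.0215) = 2.932 m·K/W
  R'_cellular glass = ln(0.110/0.0636)/(2πk) = 0.5479/(2π·0.0555) = 1.571 m·K/W
ΣR = 0.001362 + 2.932 + 1.571 = 4.504 m·K/W
Q' = ΔT/ΣR = (278.7 K − 302.3 K)/4.504 = -5.24 W/m
(Negative Q' ⇒ heat flows inward; heat gain = 5.24 W/m.)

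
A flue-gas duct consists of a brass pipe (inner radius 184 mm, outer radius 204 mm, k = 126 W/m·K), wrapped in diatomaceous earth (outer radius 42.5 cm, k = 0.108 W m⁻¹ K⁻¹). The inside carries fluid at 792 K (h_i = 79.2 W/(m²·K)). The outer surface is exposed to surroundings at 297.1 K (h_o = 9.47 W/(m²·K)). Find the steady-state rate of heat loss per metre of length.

Series thermal resistances, inner to outer:
  R'_conv,in = 1/(2πr h) = 1/(2π·0.184·79.2) = 0.01092 m·K/W
  R'_brass = ln(0.204/0.184)/(2πk) = 0.1032/(2π·126) = 1.303×10^-4 m·K/W
  R'_diatomaceous earth = ln(0.425/0.204)/(2πk) = 0.7340/(2π·0.108) = 1.082 m·K/W
  R'_conv,out = 1/(2πr h) = 1/(2π·0.425·9.47) = 0.03954 m·K/W
ΣR = 0.01092 + 1.303×10^-4 + 1.082 + 0.03954 = 1.133 m·K/W
Q' = ΔT/ΣR = (792 K − 297.1 K)/1.133 = 437 W/m

Q' = 437 W/m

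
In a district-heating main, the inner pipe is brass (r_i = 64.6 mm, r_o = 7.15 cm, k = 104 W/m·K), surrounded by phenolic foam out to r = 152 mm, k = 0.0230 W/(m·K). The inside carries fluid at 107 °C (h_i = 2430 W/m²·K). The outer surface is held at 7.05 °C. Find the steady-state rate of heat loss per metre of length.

Resistance network (inner→outer):
  R'_conv,in = 1/(2πr h) = 1/(2π·0.0646·2430) = 0.001014 m·K/W
  R'_brass = ln(0.0715/0.0646)/(2πk) = 0.1015/(2π·104) = 1.553×10^-4 m·K/W
  R'_phenolic foam = ln(0.152/0.0715)/(2πk) = 0.7542/(2π·0.0230) = 5.219 m·K/W
ΣR = 0.001014 + 1.553×10^-4 + 5.219 = 5.220 m·K/W
Q' = ΔT/ΣR = (107 °C − 7.05 °C)/5.220 = 19.1 W/m

Q' = 19.1 W/m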